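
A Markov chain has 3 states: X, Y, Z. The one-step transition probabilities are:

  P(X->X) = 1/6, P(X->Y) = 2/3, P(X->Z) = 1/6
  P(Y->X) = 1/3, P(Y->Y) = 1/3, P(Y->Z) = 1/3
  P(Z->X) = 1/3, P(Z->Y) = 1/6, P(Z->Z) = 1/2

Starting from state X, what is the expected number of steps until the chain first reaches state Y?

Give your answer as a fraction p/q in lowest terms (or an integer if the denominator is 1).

Let h_i = expected steps to first reach Y from state i.
Boundary: h_Y = 0.
First-step equations for the other states:
  h_X = 1 + 1/6*h_X + 2/3*h_Y + 1/6*h_Z
  h_Z = 1 + 1/3*h_X + 1/6*h_Y + 1/2*h_Z

Substituting h_Y = 0 and rearranging gives the linear system (I - Q) h = 1:
  [5/6, -1/6] . (h_X, h_Z) = 1
  [-1/3, 1/2] . (h_X, h_Z) = 1

Solving yields:
  h_X = 24/13
  h_Z = 42/13

Starting state is X, so the expected hitting time is h_X = 24/13.

Answer: 24/13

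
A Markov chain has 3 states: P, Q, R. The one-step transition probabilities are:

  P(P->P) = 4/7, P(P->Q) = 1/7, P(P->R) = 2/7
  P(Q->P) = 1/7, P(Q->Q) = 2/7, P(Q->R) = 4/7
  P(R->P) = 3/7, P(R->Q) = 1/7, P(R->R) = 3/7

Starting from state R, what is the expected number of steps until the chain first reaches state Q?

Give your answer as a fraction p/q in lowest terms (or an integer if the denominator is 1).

Answer: 7

Derivation:
Let h_i = expected steps to first reach Q from state i.
Boundary: h_Q = 0.
First-step equations for the other states:
  h_P = 1 + 4/7*h_P + 1/7*h_Q + 2/7*h_R
  h_R = 1 + 3/7*h_P + 1/7*h_Q + 3/7*h_R

Substituting h_Q = 0 and rearranging gives the linear system (I - Q) h = 1:
  [3/7, -2/7] . (h_P, h_R) = 1
  [-3/7, 4/7] . (h_P, h_R) = 1

Solving yields:
  h_P = 7
  h_R = 7

Starting state is R, so the expected hitting time is h_R = 7.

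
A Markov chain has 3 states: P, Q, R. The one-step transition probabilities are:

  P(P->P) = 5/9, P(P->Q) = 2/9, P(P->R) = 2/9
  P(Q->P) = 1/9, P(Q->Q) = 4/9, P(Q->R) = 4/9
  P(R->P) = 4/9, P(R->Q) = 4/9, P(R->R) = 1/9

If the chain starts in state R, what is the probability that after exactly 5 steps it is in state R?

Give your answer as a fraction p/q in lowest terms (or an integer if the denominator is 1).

Computing P^5 by repeated multiplication:
P^1 =
  P: [5/9, 2/9, 2/9]
  Q: [1/9, 4/9, 4/9]
  R: [4/9, 4/9, 1/9]
P^2 =
  P: [35/81, 26/81, 20/81]
  Q: [25/81, 34/81, 22/81]
  R: [28/81, 28/81, 25/81]
P^3 =
  P: [281/729, 254/729, 194/729]
  Q: [247/729, 274/729, 208/729]
  R: [268/729, 268/729, 193/729]
P^4 =
  P: [2435/6561, 2354/6561, 1772/6561]
  Q: [2341/6561, 2422/6561, 1798/6561]
  R: [2380/6561, 2380/6561, 1801/6561]
P^5 =
  P: [21617/59049, 21374/59049, 16058/59049]
  Q: [21319/59049, 21562/59049, 16168/59049]
  R: [21484/59049, 21484/59049, 16081/59049]

(P^5)[R -> R] = 16081/59049

Answer: 16081/59049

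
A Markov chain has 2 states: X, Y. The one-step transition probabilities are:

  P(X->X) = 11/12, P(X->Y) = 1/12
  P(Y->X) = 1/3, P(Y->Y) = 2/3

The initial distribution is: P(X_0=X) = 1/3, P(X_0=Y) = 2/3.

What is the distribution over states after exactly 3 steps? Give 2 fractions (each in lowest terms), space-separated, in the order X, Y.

Propagating the distribution step by step (d_{t+1} = d_t * P):
d_0 = (X=1/3, Y=2/3)
  d_1[X] = 1/3*11/12 + 2/3*1/3 = 19/36
  d_1[Y] = 1/3*1/12 + 2/3*2/3 = 17/36
d_1 = (X=19/36, Y=17/36)
  d_2[X] = 19/36*11/12 + 17/36*1/3 = 277/432
  d_2[Y] = 19/36*1/12 + 17/36*2/3 = 155/432
d_2 = (X=277/432, Y=155/432)
  d_3[X] = 277/432*11/12 + 155/432*1/3 = 3667/5184
  d_3[Y] = 277/432*1/12 + 155/432*2/3 = 1517/5184
d_3 = (X=3667/5184, Y=1517/5184)

Answer: 3667/5184 1517/5184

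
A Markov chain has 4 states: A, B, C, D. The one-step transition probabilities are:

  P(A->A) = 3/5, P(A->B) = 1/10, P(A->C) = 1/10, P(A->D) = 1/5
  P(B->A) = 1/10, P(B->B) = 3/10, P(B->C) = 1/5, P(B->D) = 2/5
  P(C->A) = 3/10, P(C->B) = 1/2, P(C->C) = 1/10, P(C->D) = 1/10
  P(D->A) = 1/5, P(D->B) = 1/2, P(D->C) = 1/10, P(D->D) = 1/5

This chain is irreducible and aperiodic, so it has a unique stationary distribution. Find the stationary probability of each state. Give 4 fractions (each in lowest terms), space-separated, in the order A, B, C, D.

The stationary distribution satisfies pi = pi * P, i.e.:
  pi_A = 3/5*pi_A + 1/10*pi_B + 3/10*pi_C + 1/5*pi_D
  pi_B = 1/10*pi_A + 3/10*pi_B + 1/2*pi_C + 1/2*pi_D
  pi_C = 1/10*pi_A + 1/5*pi_B + 1/10*pi_C + 1/10*pi_D
  pi_D = 1/5*pi_A + 2/5*pi_B + 1/10*pi_C + 1/5*pi_D
with normalization: pi_A + pi_B + pi_C + pi_D = 1.

Using the first 3 balance equations plus normalization, the linear system A*pi = b is:
  [-2/5, 1/10, 3/10, 1/5] . pi = 0
  [1/10, -7/10, 1/2, 1/2] . pi = 0
  [1/10, 1/5, -9/10, 1/10] . pi = 0
  [1, 1, 1, 1] . pi = 1

Solving yields:
  pi_A = 23/76
  pi_B = 6/19
  pi_C = 5/38
  pi_D = 1/4

Verification (pi * P):
  23/76*3/5 + 6/19*1/10 + 5/38*3/10 + 1/4*1/5 = 23/76 = pi_A  (ok)
  23/76*1/10 + 6/19*3/10 + 5/38*1/2 + 1/4*1/2 = 6/19 = pi_B  (ok)
  23/76*1/10 + 6/19*1/5 + 5/38*1/10 + 1/4*1/10 = 5/38 = pi_C  (ok)
  23/76*1/5 + 6/19*2/5 + 5/38*1/10 + 1/4*1/5 = 1/4 = pi_D  (ok)

Answer: 23/76 6/19 5/38 1/4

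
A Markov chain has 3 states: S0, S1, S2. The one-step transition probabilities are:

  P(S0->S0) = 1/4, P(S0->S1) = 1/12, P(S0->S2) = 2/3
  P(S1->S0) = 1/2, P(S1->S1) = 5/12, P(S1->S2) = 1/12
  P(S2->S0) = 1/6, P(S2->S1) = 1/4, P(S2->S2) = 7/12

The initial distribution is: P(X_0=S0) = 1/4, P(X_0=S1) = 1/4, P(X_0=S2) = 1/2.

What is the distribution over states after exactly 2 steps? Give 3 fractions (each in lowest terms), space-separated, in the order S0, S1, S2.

Propagating the distribution step by step (d_{t+1} = d_t * P):
d_0 = (S0=1/4, S1=1/4, S2=1/2)
  d_1[S0] = 1/4*1/4 + 1/4*1/2 + 1/2*1/6 = 13/48
  d_1[S1] = 1/4*1/12 + 1/4*5/12 + 1/2*1/4 = 1/4
  d_1[S2] = 1/4*2/3 + 1/4*1/12 + 1/2*7/12 = 23/48
d_1 = (S0=13/48, S1=1/4, S2=23/48)
  d_2[S0] = 13/48*1/4 + 1/4*1/2 + 23/48*1/6 = 157/576
  d_2[S1] = 13/48*1/12 + 1/4*5/12 + 23/48*1/4 = 71/288
  d_2[S2] = 13/48*2/3 + 1/4*1/12 + 23/48*7/12 = 277/576
d_2 = (S0=157/576, S1=71/288, S2=277/576)

Answer: 157/576 71/288 277/576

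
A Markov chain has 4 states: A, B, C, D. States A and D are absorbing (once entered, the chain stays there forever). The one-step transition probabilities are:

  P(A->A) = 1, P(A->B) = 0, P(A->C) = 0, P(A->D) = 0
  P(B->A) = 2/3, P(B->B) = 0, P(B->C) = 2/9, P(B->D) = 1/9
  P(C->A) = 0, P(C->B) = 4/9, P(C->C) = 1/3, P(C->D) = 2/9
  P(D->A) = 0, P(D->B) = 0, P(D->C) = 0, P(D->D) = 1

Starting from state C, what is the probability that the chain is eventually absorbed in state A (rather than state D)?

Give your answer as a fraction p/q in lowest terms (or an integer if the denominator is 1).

Let a_i = P(absorbed in A | start in state i).
Boundary conditions: a_A = 1, a_D = 0.
For each transient state i, a_i = sum_j P(i->j) * a_j:
  a_B = 2/3*a_A + 0*a_B + 2/9*a_C + 1/9*a_D
  a_C = 0*a_A + 4/9*a_B + 1/3*a_C + 2/9*a_D

Substituting a_A = 1 and a_D = 0, rearrange to (I - Q) a = r where r[i] = P(i -> A):
  [1, -2/9] . (a_B, a_C) = 2/3
  [-4/9, 2/3] . (a_B, a_C) = 0

Solving yields:
  a_B = 18/23
  a_C = 12/23

Starting state is C, so the absorption probability is a_C = 12/23.

Answer: 12/23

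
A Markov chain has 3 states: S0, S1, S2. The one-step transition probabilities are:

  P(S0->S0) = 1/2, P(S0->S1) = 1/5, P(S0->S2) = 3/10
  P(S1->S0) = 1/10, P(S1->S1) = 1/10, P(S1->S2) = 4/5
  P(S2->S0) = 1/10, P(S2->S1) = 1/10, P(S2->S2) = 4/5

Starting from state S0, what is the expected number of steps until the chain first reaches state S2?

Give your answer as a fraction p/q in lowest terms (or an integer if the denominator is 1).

Let h_i = expected steps to first reach S2 from state i.
Boundary: h_S2 = 0.
First-step equations for the other states:
  h_S0 = 1 + 1/2*h_S0 + 1/5*h_S1 + 3/10*h_S2
  h_S1 = 1 + 1/10*h_S0 + 1/10*h_S1 + 4/5*h_S2

Substituting h_S2 = 0 and rearranging gives the linear system (I - Q) h = 1:
  [1/2, -1/5] . (h_S0, h_S1) = 1
  [-1/10, 9/10] . (h_S0, h_S1) = 1

Solving yields:
  h_S0 = 110/43
  h_S1 = 60/43

Starting state is S0, so the expected hitting time is h_S0 = 110/43.

Answer: 110/43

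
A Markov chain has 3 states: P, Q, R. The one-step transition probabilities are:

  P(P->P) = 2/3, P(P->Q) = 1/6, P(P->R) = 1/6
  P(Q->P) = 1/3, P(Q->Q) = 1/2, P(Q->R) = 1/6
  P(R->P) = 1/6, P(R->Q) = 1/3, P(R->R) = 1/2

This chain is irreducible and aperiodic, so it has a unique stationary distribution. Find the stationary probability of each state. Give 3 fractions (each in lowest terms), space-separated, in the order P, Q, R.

Answer: 7/16 5/16 1/4

Derivation:
The stationary distribution satisfies pi = pi * P, i.e.:
  pi_P = 2/3*pi_P + 1/3*pi_Q + 1/6*pi_R
  pi_Q = 1/6*pi_P + 1/2*pi_Q + 1/3*pi_R
  pi_R = 1/6*pi_P + 1/6*pi_Q + 1/2*pi_R
with normalization: pi_P + pi_Q + pi_R = 1.

Using the first 2 balance equations plus normalization, the linear system A*pi = b is:
  [-1/3, 1/3, 1/6] . pi = 0
  [1/6, -1/2, 1/3] . pi = 0
  [1, 1, 1] . pi = 1

Solving yields:
  pi_P = 7/16
  pi_Q = 5/16
  pi_R = 1/4

Verification (pi * P):
  7/16*2/3 + 5/16*1/3 + 1/4*1/6 = 7/16 = pi_P  (ok)
  7/16*1/6 + 5/16*1/2 + 1/4*1/3 = 5/16 = pi_Q  (ok)
  7/16*1/6 + 5/16*1/6 + 1/4*1/2 = 1/4 = pi_R  (ok)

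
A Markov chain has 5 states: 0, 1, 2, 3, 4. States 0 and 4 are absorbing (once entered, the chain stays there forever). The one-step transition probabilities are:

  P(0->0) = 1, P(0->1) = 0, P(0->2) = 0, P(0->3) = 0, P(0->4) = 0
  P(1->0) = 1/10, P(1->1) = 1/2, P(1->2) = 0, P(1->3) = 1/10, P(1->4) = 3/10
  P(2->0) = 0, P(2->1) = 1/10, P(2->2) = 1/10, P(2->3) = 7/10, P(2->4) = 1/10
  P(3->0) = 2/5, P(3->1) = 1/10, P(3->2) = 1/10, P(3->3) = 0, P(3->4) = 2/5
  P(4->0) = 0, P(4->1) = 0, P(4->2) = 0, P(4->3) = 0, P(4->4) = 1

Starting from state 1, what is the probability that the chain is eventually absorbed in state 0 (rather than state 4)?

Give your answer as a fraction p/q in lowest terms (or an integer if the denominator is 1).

Let a_i = P(absorbed in 0 | start in state i).
Boundary conditions: a_0 = 1, a_4 = 0.
For each transient state i, a_i = sum_j P(i->j) * a_j:
  a_1 = 1/10*a_0 + 1/2*a_1 + 0*a_2 + 1/10*a_3 + 3/10*a_4
  a_2 = 0*a_0 + 1/10*a_1 + 1/10*a_2 + 7/10*a_3 + 1/10*a_4
  a_3 = 2/5*a_0 + 1/10*a_1 + 1/10*a_2 + 0*a_3 + 2/5*a_4

Substituting a_0 = 1 and a_4 = 0, rearrange to (I - Q) a = r where r[i] = P(i -> 0):
  [1/2, 0, -1/10] . (a_1, a_2, a_3) = 1/10
  [-1/10, 9/10, -7/10] . (a_1, a_2, a_3) = 0
  [-1/10, -1/10, 1] . (a_1, a_2, a_3) = 2/5

Solving yields:
  a_1 = 119/405
  a_2 = 161/405
  a_3 = 38/81

Starting state is 1, so the absorption probability is a_1 = 119/405.

Answer: 119/405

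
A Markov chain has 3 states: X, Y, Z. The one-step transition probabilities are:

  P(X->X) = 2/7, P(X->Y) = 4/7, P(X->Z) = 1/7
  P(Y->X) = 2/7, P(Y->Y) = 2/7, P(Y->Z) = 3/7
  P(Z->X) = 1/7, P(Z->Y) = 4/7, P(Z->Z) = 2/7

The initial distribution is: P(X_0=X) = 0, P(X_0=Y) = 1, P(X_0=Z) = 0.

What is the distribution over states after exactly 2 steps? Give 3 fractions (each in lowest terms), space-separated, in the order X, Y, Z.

Propagating the distribution step by step (d_{t+1} = d_t * P):
d_0 = (X=0, Y=1, Z=0)
  d_1[X] = 0*2/7 + 1*2/7 + 0*1/7 = 2/7
  d_1[Y] = 0*4/7 + 1*2/7 + 0*4/7 = 2/7
  d_1[Z] = 0*1/7 + 1*3/7 + 0*2/7 = 3/7
d_1 = (X=2/7, Y=2/7, Z=3/7)
  d_2[X] = 2/7*2/7 + 2/7*2/7 + 3/7*1/7 = 11/49
  d_2[Y] = 2/7*4/7 + 2/7*2/7 + 3/7*4/7 = 24/49
  d_2[Z] = 2/7*1/7 + 2/7*3/7 + 3/7*2/7 = 2/7
d_2 = (X=11/49, Y=24/49, Z=2/7)

Answer: 11/49 24/49 2/7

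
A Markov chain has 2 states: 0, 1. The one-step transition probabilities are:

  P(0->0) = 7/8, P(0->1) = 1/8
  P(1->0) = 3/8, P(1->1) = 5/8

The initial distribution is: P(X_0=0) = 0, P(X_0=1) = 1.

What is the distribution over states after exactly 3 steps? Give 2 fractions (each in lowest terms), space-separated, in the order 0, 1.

Answer: 21/32 11/32

Derivation:
Propagating the distribution step by step (d_{t+1} = d_t * P):
d_0 = (0=0, 1=1)
  d_1[0] = 0*7/8 + 1*3/8 = 3/8
  d_1[1] = 0*1/8 + 1*5/8 = 5/8
d_1 = (0=3/8, 1=5/8)
  d_2[0] = 3/8*7/8 + 5/8*3/8 = 9/16
  d_2[1] = 3/8*1/8 + 5/8*5/8 = 7/16
d_2 = (0=9/16, 1=7/16)
  d_3[0] = 9/16*7/8 + 7/16*3/8 = 21/32
  d_3[1] = 9/16*1/8 + 7/16*5/8 = 11/32
d_3 = (0=21/32, 1=11/32)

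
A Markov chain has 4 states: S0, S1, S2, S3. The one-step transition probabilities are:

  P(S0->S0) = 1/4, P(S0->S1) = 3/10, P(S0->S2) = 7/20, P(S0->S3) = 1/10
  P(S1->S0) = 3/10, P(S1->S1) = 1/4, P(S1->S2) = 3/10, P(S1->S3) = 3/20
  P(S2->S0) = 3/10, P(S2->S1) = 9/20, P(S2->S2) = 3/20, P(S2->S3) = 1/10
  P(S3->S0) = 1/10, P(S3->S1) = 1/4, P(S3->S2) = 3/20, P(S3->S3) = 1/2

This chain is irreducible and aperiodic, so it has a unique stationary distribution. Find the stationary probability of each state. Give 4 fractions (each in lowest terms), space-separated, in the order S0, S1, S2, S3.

The stationary distribution satisfies pi = pi * P, i.e.:
  pi_S0 = 1/4*pi_S0 + 3/10*pi_S1 + 3/10*pi_S2 + 1/10*pi_S3
  pi_S1 = 3/10*pi_S0 + 1/4*pi_S1 + 9/20*pi_S2 + 1/4*pi_S3
  pi_S2 = 7/20*pi_S0 + 3/10*pi_S1 + 3/20*pi_S2 + 3/20*pi_S3
  pi_S3 = 1/10*pi_S0 + 3/20*pi_S1 + 1/10*pi_S2 + 1/2*pi_S3
with normalization: pi_S0 + pi_S1 + pi_S2 + pi_S3 = 1.

Using the first 3 balance equations plus normalization, the linear system A*pi = b is:
  [-3/4, 3/10, 3/10, 1/10] . pi = 0
  [3/10, -3/4, 9/20, 1/4] . pi = 0
  [7/20, 3/10, -17/20, 3/20] . pi = 0
  [1, 1, 1, 1] . pi = 1

Solving yields:
  pi_S0 = 127/510
  pi_S1 = 53/170
  pi_S2 = 503/2040
  pi_S3 = 131/680

Verification (pi * P):
  127/510*1/4 + 53/170*3/10 + 503/2040*3/10 + 131/680*1/10 = 127/510 = pi_S0  (ok)
  127/510*3/10 + 53/170*1/4 + 503/2040*9/20 + 131/680*1/4 = 53/170 = pi_S1  (ok)
  127/510*7/20 + 53/170*3/10 + 503/2040*3/20 + 131/680*3/20 = 503/2040 = pi_S2  (ok)
  127/510*1/10 + 53/170*3/20 + 503/2040*1/10 + 131/680*1/2 = 131/680 = pi_S3  (ok)

Answer: 127/510 53/170 503/2040 131/680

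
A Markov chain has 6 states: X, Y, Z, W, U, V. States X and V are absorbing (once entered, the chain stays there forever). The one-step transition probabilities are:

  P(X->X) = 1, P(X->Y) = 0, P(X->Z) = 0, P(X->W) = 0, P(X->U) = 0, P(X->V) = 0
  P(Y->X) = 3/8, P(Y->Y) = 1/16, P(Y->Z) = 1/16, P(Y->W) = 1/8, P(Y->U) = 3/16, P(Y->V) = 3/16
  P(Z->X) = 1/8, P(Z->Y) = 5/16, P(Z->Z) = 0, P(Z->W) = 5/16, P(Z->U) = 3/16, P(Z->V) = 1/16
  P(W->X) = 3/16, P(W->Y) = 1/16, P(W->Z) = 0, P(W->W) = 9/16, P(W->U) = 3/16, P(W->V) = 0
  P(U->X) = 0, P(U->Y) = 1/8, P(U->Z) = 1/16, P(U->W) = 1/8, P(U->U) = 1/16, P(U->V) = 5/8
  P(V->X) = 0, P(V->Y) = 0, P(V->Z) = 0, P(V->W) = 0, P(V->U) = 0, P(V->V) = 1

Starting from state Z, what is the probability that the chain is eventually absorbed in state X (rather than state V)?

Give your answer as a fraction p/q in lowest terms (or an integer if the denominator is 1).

Let a_i = P(absorbed in X | start in state i).
Boundary conditions: a_X = 1, a_V = 0.
For each transient state i, a_i = sum_j P(i->j) * a_j:
  a_Y = 3/8*a_X + 1/16*a_Y + 1/16*a_Z + 1/8*a_W + 3/16*a_U + 3/16*a_V
  a_Z = 1/8*a_X + 5/16*a_Y + 0*a_Z + 5/16*a_W + 3/16*a_U + 1/16*a_V
  a_W = 3/16*a_X + 1/16*a_Y + 0*a_Z + 9/16*a_W + 3/16*a_U + 0*a_V
  a_U = 0*a_X + 1/8*a_Y + 1/16*a_Z + 1/8*a_W + 1/16*a_U + 5/8*a_V

Substituting a_X = 1 and a_V = 0, rearrange to (I - Q) a = r where r[i] = P(i -> X):
  [15/16, -1/16, -1/8, -3/16] . (a_Y, a_Z, a_W, a_U) = 3/8
  [-5/16, 1, -5/16, -3/16] . (a_Y, a_Z, a_W, a_U) = 1/8
  [-1/16, 0, 7/16, -3/16] . (a_Y, a_Z, a_W, a_U) = 3/16
  [-1/8, -1/16, -1/8, 15/16] . (a_Y, a_Z, a_W, a_U) = 0

Solving yields:
  a_Y = 641/1166
  a_Z = 1201/2332
  a_W = 4105/6996
  a_U = 3901/20988

Starting state is Z, so the absorption probability is a_Z = 1201/2332.

Answer: 1201/2332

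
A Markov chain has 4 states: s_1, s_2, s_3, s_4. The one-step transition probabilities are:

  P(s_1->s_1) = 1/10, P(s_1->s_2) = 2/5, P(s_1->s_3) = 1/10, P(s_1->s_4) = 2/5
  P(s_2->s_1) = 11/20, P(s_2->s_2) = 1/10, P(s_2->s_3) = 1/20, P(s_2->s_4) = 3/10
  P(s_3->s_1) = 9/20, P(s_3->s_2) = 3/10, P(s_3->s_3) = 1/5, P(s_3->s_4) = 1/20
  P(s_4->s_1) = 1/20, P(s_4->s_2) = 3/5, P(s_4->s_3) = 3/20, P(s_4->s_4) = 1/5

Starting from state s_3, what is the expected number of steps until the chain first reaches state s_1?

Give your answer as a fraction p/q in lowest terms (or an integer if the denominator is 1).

Answer: 140/59

Derivation:
Let h_i = expected steps to first reach s_1 from state i.
Boundary: h_s_1 = 0.
First-step equations for the other states:
  h_s_2 = 1 + 11/20*h_s_1 + 1/10*h_s_2 + 1/20*h_s_3 + 3/10*h_s_4
  h_s_3 = 1 + 9/20*h_s_1 + 3/10*h_s_2 + 1/5*h_s_3 + 1/20*h_s_4
  h_s_4 = 1 + 1/20*h_s_1 + 3/5*h_s_2 + 3/20*h_s_3 + 1/5*h_s_4

Substituting h_s_1 = 0 and rearranging gives the linear system (I - Q) h = 1:
  [9/10, -1/20, -3/10] . (h_s_2, h_s_3, h_s_4) = 1
  [-3/10, 4/5, -1/20] . (h_s_2, h_s_3, h_s_4) = 1
  [-3/5, -3/20, 4/5] . (h_s_2, h_s_3, h_s_4) = 1

Solving yields:
  h_s_2 = 1280/531
  h_s_3 = 140/59
  h_s_4 = 620/177

Starting state is s_3, so the expected hitting time is h_s_3 = 140/59.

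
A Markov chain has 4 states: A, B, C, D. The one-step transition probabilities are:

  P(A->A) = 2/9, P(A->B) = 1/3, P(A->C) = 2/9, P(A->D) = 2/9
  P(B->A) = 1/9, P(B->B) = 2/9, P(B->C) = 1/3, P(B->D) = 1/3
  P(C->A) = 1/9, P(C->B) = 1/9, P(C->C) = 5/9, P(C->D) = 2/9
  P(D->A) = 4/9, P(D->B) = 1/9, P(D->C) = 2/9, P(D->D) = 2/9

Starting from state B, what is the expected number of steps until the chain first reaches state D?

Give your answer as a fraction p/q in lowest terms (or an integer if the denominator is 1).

Answer: 84/23

Derivation:
Let h_i = expected steps to first reach D from state i.
Boundary: h_D = 0.
First-step equations for the other states:
  h_A = 1 + 2/9*h_A + 1/3*h_B + 2/9*h_C + 2/9*h_D
  h_B = 1 + 1/9*h_A + 2/9*h_B + 1/3*h_C + 1/3*h_D
  h_C = 1 + 1/9*h_A + 1/9*h_B + 5/9*h_C + 2/9*h_D

Substituting h_D = 0 and rearranging gives the linear system (I - Q) h = 1:
  [7/9, -1/3, -2/9] . (h_A, h_B, h_C) = 1
  [-1/9, 7/9, -1/3] . (h_A, h_B, h_C) = 1
  [-1/9, -1/9, 4/9] . (h_A, h_B, h_C) = 1

Solving yields:
  h_A = 93/23
  h_B = 84/23
  h_C = 96/23

Starting state is B, so the expected hitting time is h_B = 84/23.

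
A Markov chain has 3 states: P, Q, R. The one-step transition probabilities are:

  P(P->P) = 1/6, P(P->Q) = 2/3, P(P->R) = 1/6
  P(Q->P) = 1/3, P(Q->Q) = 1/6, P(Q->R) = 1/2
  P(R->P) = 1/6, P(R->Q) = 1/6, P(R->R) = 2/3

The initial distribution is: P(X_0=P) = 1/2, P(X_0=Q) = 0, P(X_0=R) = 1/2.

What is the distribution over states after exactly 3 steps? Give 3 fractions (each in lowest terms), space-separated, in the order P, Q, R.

Propagating the distribution step by step (d_{t+1} = d_t * P):
d_0 = (P=1/2, Q=0, R=1/2)
  d_1[P] = 1/2*1/6 + 0*1/3 + 1/2*1/6 = 1/6
  d_1[Q] = 1/2*2/3 + 0*1/6 + 1/2*1/6 = 5/12
  d_1[R] = 1/2*1/6 + 0*1/2 + 1/2*2/3 = 5/12
d_1 = (P=1/6, Q=5/12, R=5/12)
  d_2[P] = 1/6*1/6 + 5/12*1/3 + 5/12*1/6 = 17/72
  d_2[Q] = 1/6*2/3 + 5/12*1/6 + 5/12*1/6 = 1/4
  d_2[R] = 1/6*1/6 + 5/12*1/2 + 5/12*2/3 = 37/72
d_2 = (P=17/72, Q=1/4, R=37/72)
  d_3[P] = 17/72*1/6 + 1/4*1/3 + 37/72*1/6 = 5/24
  d_3[Q] = 17/72*2/3 + 1/4*1/6 + 37/72*1/6 = 41/144
  d_3[R] = 17/72*1/6 + 1/4*1/2 + 37/72*2/3 = 73/144
d_3 = (P=5/24, Q=41/144, R=73/144)

Answer: 5/24 41/144 73/144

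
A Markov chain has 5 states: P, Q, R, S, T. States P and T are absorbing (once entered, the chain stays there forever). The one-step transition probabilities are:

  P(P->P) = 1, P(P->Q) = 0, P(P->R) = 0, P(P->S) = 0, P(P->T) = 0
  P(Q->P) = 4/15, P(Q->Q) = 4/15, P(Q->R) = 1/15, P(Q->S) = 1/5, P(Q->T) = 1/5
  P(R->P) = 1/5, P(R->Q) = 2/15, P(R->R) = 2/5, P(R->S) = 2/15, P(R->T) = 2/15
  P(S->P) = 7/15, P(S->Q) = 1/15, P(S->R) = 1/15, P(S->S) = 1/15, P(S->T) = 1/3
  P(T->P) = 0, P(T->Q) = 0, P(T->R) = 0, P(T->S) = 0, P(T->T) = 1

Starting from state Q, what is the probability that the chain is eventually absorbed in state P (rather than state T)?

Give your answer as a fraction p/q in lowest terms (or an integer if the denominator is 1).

Let a_i = P(absorbed in P | start in state i).
Boundary conditions: a_P = 1, a_T = 0.
For each transient state i, a_i = sum_j P(i->j) * a_j:
  a_Q = 4/15*a_P + 4/15*a_Q + 1/15*a_R + 1/5*a_S + 1/5*a_T
  a_R = 1/5*a_P + 2/15*a_Q + 2/5*a_R + 2/15*a_S + 2/15*a_T
  a_S = 7/15*a_P + 1/15*a_Q + 1/15*a_R + 1/15*a_S + 1/3*a_T

Substituting a_P = 1 and a_T = 0, rearrange to (I - Q) a = r where r[i] = P(i -> P):
  [11/15, -1/15, -1/5] . (a_Q, a_R, a_S) = 4/15
  [-2/15, 3/5, -2/15] . (a_Q, a_R, a_S) = 1/5
  [-1/15, -1/15, 14/15] . (a_Q, a_R, a_S) = 7/15

Solving yields:
  a_Q = 750/1301
  a_R = 769/1301
  a_S = 759/1301

Starting state is Q, so the absorption probability is a_Q = 750/1301.

Answer: 750/1301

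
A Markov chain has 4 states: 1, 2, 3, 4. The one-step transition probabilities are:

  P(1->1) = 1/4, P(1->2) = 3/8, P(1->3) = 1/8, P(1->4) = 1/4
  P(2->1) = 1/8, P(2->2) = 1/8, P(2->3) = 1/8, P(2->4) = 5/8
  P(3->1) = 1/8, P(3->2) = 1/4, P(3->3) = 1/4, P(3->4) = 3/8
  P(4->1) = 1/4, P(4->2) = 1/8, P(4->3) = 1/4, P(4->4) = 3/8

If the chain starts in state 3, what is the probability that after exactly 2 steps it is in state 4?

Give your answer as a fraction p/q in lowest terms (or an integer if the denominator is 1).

Computing P^2 by repeated multiplication:
P^1 =
  1: [1/4, 3/8, 1/8, 1/4]
  2: [1/8, 1/8, 1/8, 5/8]
  3: [1/8, 1/4, 1/4, 3/8]
  4: [1/4, 1/8, 1/4, 3/8]
P^2 =
  1: [3/16, 13/64, 11/64, 7/16]
  2: [7/32, 11/64, 7/32, 25/64]
  3: [3/16, 3/16, 13/64, 27/64]
  4: [13/64, 7/32, 13/64, 3/8]

(P^2)[3 -> 4] = 27/64

Answer: 27/64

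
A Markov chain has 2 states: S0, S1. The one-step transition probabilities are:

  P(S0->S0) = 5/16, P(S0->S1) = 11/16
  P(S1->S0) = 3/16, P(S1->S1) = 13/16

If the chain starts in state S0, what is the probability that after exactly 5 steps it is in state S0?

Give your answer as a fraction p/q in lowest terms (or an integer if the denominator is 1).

Answer: 14045/65536

Derivation:
Computing P^5 by repeated multiplication:
P^1 =
  S0: [5/16, 11/16]
  S1: [3/16, 13/16]
P^2 =
  S0: [29/128, 99/128]
  S1: [27/128, 101/128]
P^3 =
  S0: [221/1024, 803/1024]
  S1: [219/1024, 805/1024]
P^4 =
  S0: [1757/8192, 6435/8192]
  S1: [1755/8192, 6437/8192]
P^5 =
  S0: [14045/65536, 51491/65536]
  S1: [14043/65536, 51493/65536]

(P^5)[S0 -> S0] = 14045/65536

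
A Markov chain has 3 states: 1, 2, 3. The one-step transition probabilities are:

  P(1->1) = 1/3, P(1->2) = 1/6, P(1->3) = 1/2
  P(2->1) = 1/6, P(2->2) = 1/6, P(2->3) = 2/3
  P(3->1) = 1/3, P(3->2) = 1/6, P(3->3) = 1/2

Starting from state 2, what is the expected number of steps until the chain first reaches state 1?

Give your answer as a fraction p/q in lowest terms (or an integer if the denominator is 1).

Answer: 42/11

Derivation:
Let h_i = expected steps to first reach 1 from state i.
Boundary: h_1 = 0.
First-step equations for the other states:
  h_2 = 1 + 1/6*h_1 + 1/6*h_2 + 2/3*h_3
  h_3 = 1 + 1/3*h_1 + 1/6*h_2 + 1/2*h_3

Substituting h_1 = 0 and rearranging gives the linear system (I - Q) h = 1:
  [5/6, -2/3] . (h_2, h_3) = 1
  [-1/6, 1/2] . (h_2, h_3) = 1

Solving yields:
  h_2 = 42/11
  h_3 = 36/11

Starting state is 2, so the expected hitting time is h_2 = 42/11.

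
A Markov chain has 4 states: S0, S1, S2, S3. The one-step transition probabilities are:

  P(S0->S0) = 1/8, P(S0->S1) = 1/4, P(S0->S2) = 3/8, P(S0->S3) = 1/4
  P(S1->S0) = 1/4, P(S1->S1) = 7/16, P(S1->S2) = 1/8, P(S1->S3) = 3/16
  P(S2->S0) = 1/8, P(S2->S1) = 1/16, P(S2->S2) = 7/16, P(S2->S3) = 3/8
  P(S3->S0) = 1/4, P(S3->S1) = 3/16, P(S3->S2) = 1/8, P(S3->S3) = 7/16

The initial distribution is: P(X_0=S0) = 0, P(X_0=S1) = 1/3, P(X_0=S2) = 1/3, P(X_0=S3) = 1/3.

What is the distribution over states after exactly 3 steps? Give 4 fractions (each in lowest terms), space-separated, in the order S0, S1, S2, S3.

Answer: 1195/6144 347/1536 3091/12288 4031/12288

Derivation:
Propagating the distribution step by step (d_{t+1} = d_t * P):
d_0 = (S0=0, S1=1/3, S2=1/3, S3=1/3)
  d_1[S0] = 0*1/8 + 1/3*1/4 + 1/3*1/8 + 1/3*1/4 = 5/24
  d_1[S1] = 0*1/4 + 1/3*7/16 + 1/3*1/16 + 1/3*3/16 = 11/48
  d_1[S2] = 0*3/8 + 1/3*1/8 + 1/3*7/16 + 1/3*1/8 = 11/48
  d_1[S3] = 0*1/4 + 1/3*3/16 + 1/3*3/8 + 1/3*7/16 = 1/3
d_1 = (S0=5/24, S1=11/48, S2=11/48, S3=1/3)
  d_2[S0] = 5/24*1/8 + 11/48*1/4 + 11/48*1/8 + 1/3*1/4 = 25/128
  d_2[S1] = 5/24*1/4 + 11/48*7/16 + 11/48*1/16 + 1/3*3/16 = 11/48
  d_2[S2] = 5/24*3/8 + 11/48*1/8 + 11/48*7/16 + 1/3*1/8 = 191/768
  d_2[S3] = 5/24*1/4 + 11/48*3/16 + 11/48*3/8 + 1/3*7/16 = 251/768
d_2 = (S0=25/128, S1=11/48, S2=191/768, S3=251/768)
  d_3[S0] = 25/128*1/8 + 11/48*1/4 + 191/768*1/8 + 251/768*1/4 = 1195/6144
  d_3[S1] = 25/128*1/4 + 11/48*7/16 + 191/768*1/16 + 251/768*3/16 = 347/1536
  d_3[S2] = 25/128*3/8 + 11/48*1/8 + 191/768*7/16 + 251/768*1/8 = 3091/12288
  d_3[S3] = 25/128*1/4 + 11/48*3/16 + 191/768*3/8 + 251/768*7/16 = 4031/12288
d_3 = (S0=1195/6144, S1=347/1536, S2=3091/12288, S3=4031/12288)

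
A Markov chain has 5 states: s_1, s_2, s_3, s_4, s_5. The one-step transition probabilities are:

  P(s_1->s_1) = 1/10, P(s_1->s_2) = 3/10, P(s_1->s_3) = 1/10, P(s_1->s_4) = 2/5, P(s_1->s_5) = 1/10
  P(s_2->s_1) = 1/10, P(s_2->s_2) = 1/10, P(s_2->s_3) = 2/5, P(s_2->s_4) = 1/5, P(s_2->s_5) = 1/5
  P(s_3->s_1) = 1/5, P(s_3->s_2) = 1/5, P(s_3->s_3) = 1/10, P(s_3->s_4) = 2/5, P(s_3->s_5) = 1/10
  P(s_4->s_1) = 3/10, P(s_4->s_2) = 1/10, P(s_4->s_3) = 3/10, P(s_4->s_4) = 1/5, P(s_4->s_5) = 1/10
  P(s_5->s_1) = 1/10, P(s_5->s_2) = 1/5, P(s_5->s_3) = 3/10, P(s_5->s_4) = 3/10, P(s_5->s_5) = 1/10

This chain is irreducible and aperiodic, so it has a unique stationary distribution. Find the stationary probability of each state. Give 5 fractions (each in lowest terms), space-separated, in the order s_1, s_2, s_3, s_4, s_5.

The stationary distribution satisfies pi = pi * P, i.e.:
  pi_s_1 = 1/10*pi_s_1 + 1/10*pi_s_2 + 1/5*pi_s_3 + 3/10*pi_s_4 + 1/10*pi_s_5
  pi_s_2 = 3/10*pi_s_1 + 1/10*pi_s_2 + 1/5*pi_s_3 + 1/10*pi_s_4 + 1/5*pi_s_5
  pi_s_3 = 1/10*pi_s_1 + 2/5*pi_s_2 + 1/10*pi_s_3 + 3/10*pi_s_4 + 3/10*pi_s_5
  pi_s_4 = 2/5*pi_s_1 + 1/5*pi_s_2 + 2/5*pi_s_3 + 1/5*pi_s_4 + 3/10*pi_s_5
  pi_s_5 = 1/10*pi_s_1 + 1/5*pi_s_2 + 1/10*pi_s_3 + 1/10*pi_s_4 + 1/10*pi_s_5
with normalization: pi_s_1 + pi_s_2 + pi_s_3 + pi_s_4 + pi_s_5 = 1.

Using the first 4 balance equations plus normalization, the linear system A*pi = b is:
  [-9/10, 1/10, 1/5, 3/10, 1/10] . pi = 0
  [3/10, -9/10, 1/5, 1/10, 1/5] . pi = 0
  [1/10, 2/5, -9/10, 3/10, 3/10] . pi = 0
  [2/5, 1/5, 2/5, -4/5, 3/10] . pi = 0
  [1, 1, 1, 1, 1] . pi = 1

Solving yields:
  pi_s_1 = 439/2407
  pi_s_2 = 413/2407
  pi_s_3 = 563/2407
  pi_s_4 = 710/2407
  pi_s_5 = 282/2407

Verification (pi * P):
  439/2407*1/10 + 413/2407*1/10 + 563/2407*1/5 + 710/2407*3/10 + 282/2407*1/10 = 439/2407 = pi_s_1  (ok)
  439/2407*3/10 + 413/2407*1/10 + 563/2407*1/5 + 710/2407*1/10 + 282/2407*1/5 = 413/2407 = pi_s_2  (ok)
  439/2407*1/10 + 413/2407*2/5 + 563/2407*1/10 + 710/2407*3/10 + 282/2407*3/10 = 563/2407 = pi_s_3  (ok)
  439/2407*2/5 + 413/2407*1/5 + 563/2407*2/5 + 710/2407*1/5 + 282/2407*3/10 = 710/2407 = pi_s_4  (ok)
  439/2407*1/10 + 413/2407*1/5 + 563/2407*1/10 + 710/2407*1/10 + 282/2407*1/10 = 282/2407 = pi_s_5  (ok)

Answer: 439/2407 413/2407 563/2407 710/2407 282/2407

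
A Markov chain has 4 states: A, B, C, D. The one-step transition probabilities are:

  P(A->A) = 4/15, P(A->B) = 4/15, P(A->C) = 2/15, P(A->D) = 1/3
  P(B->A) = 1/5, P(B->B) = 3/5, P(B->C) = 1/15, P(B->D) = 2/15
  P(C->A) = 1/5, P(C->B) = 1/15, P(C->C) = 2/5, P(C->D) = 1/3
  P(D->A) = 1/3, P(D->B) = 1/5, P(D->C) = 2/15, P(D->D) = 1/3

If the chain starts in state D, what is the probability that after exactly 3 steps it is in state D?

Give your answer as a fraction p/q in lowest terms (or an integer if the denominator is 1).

Computing P^3 by repeated multiplication:
P^1 =
  A: [4/15, 4/15, 2/15, 1/3]
  B: [1/5, 3/5, 1/15, 2/15]
  C: [1/5, 1/15, 2/5, 1/3]
  D: [1/3, 1/5, 2/15, 1/3]
P^2 =
  A: [59/225, 23/75, 34/225, 7/25]
  B: [52/225, 4/9, 1/9, 16/75]
  C: [58/225, 14/75, 53/225, 8/25]
  D: [4/15, 64/225, 7/45, 22/75]
P^3 =
  A: [172/675, 8/25, 517/3375, 34/125]
  B: [823/3375, 1277/3375, 2/15, 11/45]
  C: [877/3375, 293/1125, 124/675, 37/125]
  D: [289/1125, 1049/3375, 526/3375, 311/1125]

(P^3)[D -> D] = 311/1125

Answer: 311/1125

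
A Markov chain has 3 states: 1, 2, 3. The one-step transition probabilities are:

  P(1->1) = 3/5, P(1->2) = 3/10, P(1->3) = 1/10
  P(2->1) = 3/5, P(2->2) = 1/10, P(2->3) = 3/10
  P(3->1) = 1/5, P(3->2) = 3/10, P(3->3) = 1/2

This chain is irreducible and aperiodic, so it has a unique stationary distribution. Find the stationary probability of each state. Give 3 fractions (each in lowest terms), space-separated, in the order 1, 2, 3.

The stationary distribution satisfies pi = pi * P, i.e.:
  pi_1 = 3/5*pi_1 + 3/5*pi_2 + 1/5*pi_3
  pi_2 = 3/10*pi_1 + 1/10*pi_2 + 3/10*pi_3
  pi_3 = 1/10*pi_1 + 3/10*pi_2 + 1/2*pi_3
with normalization: pi_1 + pi_2 + pi_3 = 1.

Using the first 2 balance equations plus normalization, the linear system A*pi = b is:
  [-2/5, 3/5, 1/5] . pi = 0
  [3/10, -9/10, 3/10] . pi = 0
  [1, 1, 1] . pi = 1

Solving yields:
  pi_1 = 1/2
  pi_2 = 1/4
  pi_3 = 1/4

Verification (pi * P):
  1/2*3/5 + 1/4*3/5 + 1/4*1/5 = 1/2 = pi_1  (ok)
  1/2*3/10 + 1/4*1/10 + 1/4*3/10 = 1/4 = pi_2  (ok)
  1/2*1/10 + 1/4*3/10 + 1/4*1/2 = 1/4 = pi_3  (ok)

Answer: 1/2 1/4 1/4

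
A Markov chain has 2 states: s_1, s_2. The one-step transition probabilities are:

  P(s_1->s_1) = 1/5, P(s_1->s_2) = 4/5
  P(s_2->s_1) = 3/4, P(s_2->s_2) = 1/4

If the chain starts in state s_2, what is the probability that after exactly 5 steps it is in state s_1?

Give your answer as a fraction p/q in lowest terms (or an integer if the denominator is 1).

Computing P^5 by repeated multiplication:
P^1 =
  s_1: [1/5, 4/5]
  s_2: [3/4, 1/4]
P^2 =
  s_1: [16/25, 9/25]
  s_2: [27/80, 53/80]
P^3 =
  s_1: [199/500, 301/500]
  s_2: [903/1600, 697/1600]
P^4 =
  s_1: [5311/10000, 4689/10000]
  s_2: [14067/32000, 17933/32000]
P^5 =
  s_1: [91579/200000, 108421/200000]
  s_2: [325263/640000, 314737/640000]

(P^5)[s_2 -> s_1] = 325263/640000

Answer: 325263/640000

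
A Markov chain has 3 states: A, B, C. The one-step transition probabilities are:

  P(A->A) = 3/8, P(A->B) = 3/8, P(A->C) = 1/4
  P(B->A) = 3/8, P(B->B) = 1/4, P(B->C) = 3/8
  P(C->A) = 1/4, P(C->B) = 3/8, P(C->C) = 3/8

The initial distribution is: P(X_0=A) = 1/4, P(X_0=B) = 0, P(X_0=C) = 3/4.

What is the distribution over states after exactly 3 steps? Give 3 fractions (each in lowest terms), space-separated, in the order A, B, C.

Answer: 681/2048 171/512 683/2048

Derivation:
Propagating the distribution step by step (d_{t+1} = d_t * P):
d_0 = (A=1/4, B=0, C=3/4)
  d_1[A] = 1/4*3/8 + 0*3/8 + 3/4*1/4 = 9/32
  d_1[B] = 1/4*3/8 + 0*1/4 + 3/4*3/8 = 3/8
  d_1[C] = 1/4*1/4 + 0*3/8 + 3/4*3/8 = 11/32
d_1 = (A=9/32, B=3/8, C=11/32)
  d_2[A] = 9/32*3/8 + 3/8*3/8 + 11/32*1/4 = 85/256
  d_2[B] = 9/32*3/8 + 3/8*1/4 + 11/32*3/8 = 21/64
  d_2[C] = 9/32*1/4 + 3/8*3/8 + 11/32*3/8 = 87/256
d_2 = (A=85/256, B=21/64, C=87/256)
  d_3[A] = 85/256*3/8 + 21/64*3/8 + 87/256*1/4 = 681/2048
  d_3[B] = 85/256*3/8 + 21/64*1/4 + 87/256*3/8 = 171/512
  d_3[C] = 85/256*1/4 + 21/64*3/8 + 87/256*3/8 = 683/2048
d_3 = (A=681/2048, B=171/512, C=683/2048)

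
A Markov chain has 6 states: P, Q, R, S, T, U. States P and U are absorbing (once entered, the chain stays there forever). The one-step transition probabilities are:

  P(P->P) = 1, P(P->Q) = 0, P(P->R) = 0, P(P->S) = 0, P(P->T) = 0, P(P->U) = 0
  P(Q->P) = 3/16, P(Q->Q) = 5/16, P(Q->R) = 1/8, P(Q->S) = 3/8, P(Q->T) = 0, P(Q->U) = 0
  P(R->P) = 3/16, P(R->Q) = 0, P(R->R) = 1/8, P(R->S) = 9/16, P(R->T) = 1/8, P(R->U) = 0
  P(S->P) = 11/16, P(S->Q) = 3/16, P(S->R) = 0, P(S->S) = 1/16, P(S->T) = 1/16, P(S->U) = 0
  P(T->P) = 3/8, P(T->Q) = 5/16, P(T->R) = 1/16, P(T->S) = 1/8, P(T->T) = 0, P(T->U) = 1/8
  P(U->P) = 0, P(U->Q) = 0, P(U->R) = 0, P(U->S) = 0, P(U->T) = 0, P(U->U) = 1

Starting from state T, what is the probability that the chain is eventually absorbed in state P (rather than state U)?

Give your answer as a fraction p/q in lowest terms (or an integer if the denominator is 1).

Answer: 26521/30529

Derivation:
Let a_i = P(absorbed in P | start in state i).
Boundary conditions: a_P = 1, a_U = 0.
For each transient state i, a_i = sum_j P(i->j) * a_j:
  a_Q = 3/16*a_P + 5/16*a_Q + 1/8*a_R + 3/8*a_S + 0*a_T + 0*a_U
  a_R = 3/16*a_P + 0*a_Q + 1/8*a_R + 9/16*a_S + 1/8*a_T + 0*a_U
  a_S = 11/16*a_P + 3/16*a_Q + 0*a_R + 1/16*a_S + 1/16*a_T + 0*a_U
  a_T = 3/8*a_P + 5/16*a_Q + 1/16*a_R + 1/8*a_S + 0*a_T + 1/8*a_U

Substituting a_P = 1 and a_U = 0, rearrange to (I - Q) a = r where r[i] = P(i -> P):
  [11/16, -1/8, -3/8, 0] . (a_Q, a_R, a_S, a_T) = 3/16
  [0, 7/8, -9/16, -1/8] . (a_Q, a_R, a_S, a_T) = 3/16
  [-3/16, 0, 15/16, -1/16] . (a_Q, a_R, a_S, a_T) = 11/16
  [-5/16, -1/16, -1/8, 1] . (a_Q, a_R, a_S, a_T) = 3/8

Solving yields:
  a_Q = 30205/30529
  a_R = 29743/30529
  a_S = 30197/30529
  a_T = 26521/30529

Starting state is T, so the absorption probability is a_T = 26521/30529.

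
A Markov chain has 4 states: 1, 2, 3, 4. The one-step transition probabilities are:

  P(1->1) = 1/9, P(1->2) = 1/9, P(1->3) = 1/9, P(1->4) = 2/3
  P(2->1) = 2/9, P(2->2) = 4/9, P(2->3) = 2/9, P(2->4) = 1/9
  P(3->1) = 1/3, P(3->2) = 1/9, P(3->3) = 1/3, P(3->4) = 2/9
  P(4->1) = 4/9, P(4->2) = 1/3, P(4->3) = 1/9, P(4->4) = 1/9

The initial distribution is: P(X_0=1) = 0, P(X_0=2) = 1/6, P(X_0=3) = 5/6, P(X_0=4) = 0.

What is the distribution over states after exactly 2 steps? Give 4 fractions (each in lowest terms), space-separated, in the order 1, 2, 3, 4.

Answer: 65/243 103/486 97/486 26/81

Derivation:
Propagating the distribution step by step (d_{t+1} = d_t * P):
d_0 = (1=0, 2=1/6, 3=5/6, 4=0)
  d_1[1] = 0*1/9 + 1/6*2/9 + 5/6*1/3 + 0*4/9 = 17/54
  d_1[2] = 0*1/9 + 1/6*4/9 + 5/6*1/9 + 0*1/3 = 1/6
  d_1[3] = 0*1/9 + 1/6*2/9 + 5/6*1/3 + 0*1/9 = 17/54
  d_1[4] = 0*2/3 + 1/6*1/9 + 5/6*2/9 + 0*1/9 = 11/54
d_1 = (1=17/54, 2=1/6, 3=17/54, 4=11/54)
  d_2[1] = 17/54*1/9 + 1/6*2/9 + 17/54*1/3 + 11/54*4/9 = 65/243
  d_2[2] = 17/54*1/9 + 1/6*4/9 + 17/54*1/9 + 11/54*1/3 = 103/486
  d_2[3] = 17/54*1/9 + 1/6*2/9 + 17/54*1/3 + 11/54*1/9 = 97/486
  d_2[4] = 17/54*2/3 + 1/6*1/9 + 17/54*2/9 + 11/54*1/9 = 26/81
d_2 = (1=65/243, 2=103/486, 3=97/486, 4=26/81)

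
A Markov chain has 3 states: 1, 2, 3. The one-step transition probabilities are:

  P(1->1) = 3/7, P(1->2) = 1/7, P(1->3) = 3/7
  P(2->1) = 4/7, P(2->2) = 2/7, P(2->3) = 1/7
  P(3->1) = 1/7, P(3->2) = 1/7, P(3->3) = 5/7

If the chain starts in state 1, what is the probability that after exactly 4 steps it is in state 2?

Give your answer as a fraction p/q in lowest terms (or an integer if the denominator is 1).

Computing P^4 by repeated multiplication:
P^1 =
  1: [3/7, 1/7, 3/7]
  2: [4/7, 2/7, 1/7]
  3: [1/7, 1/7, 5/7]
P^2 =
  1: [16/49, 8/49, 25/49]
  2: [3/7, 9/49, 19/49]
  3: [12/49, 8/49, 29/49]
P^3 =
  1: [15/49, 57/343, 181/343]
  2: [118/343, 58/343, 167/343]
  3: [97/343, 57/343, 27/49]
P^4 =
  1: [724/2401, 400/2401, 1277/2401]
  2: [753/2401, 401/2401, 1247/2401]
  3: [708/2401, 400/2401, 1293/2401]

(P^4)[1 -> 2] = 400/2401

Answer: 400/2401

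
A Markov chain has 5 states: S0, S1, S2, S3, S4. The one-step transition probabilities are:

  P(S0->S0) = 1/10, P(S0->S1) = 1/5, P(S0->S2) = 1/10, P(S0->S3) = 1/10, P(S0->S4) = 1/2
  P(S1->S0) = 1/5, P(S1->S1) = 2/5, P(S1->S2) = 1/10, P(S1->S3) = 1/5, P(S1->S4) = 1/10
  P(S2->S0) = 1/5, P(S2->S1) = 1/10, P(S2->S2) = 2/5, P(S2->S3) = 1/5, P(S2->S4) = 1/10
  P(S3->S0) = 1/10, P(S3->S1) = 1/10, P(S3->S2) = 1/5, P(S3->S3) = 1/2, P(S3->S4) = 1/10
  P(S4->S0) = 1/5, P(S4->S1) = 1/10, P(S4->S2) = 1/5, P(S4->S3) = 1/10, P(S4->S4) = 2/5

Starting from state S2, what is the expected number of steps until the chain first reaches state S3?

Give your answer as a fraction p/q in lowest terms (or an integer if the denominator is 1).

Let h_i = expected steps to first reach S3 from state i.
Boundary: h_S3 = 0.
First-step equations for the other states:
  h_S0 = 1 + 1/10*h_S0 + 1/5*h_S1 + 1/10*h_S2 + 1/10*h_S3 + 1/2*h_S4
  h_S1 = 1 + 1/5*h_S0 + 2/5*h_S1 + 1/10*h_S2 + 1/5*h_S3 + 1/10*h_S4
  h_S2 = 1 + 1/5*h_S0 + 1/10*h_S1 + 2/5*h_S2 + 1/5*h_S3 + 1/10*h_S4
  h_S4 = 1 + 1/5*h_S0 + 1/10*h_S1 + 1/5*h_S2 + 1/10*h_S3 + 2/5*h_S4

Substituting h_S3 = 0 and rearranging gives the linear system (I - Q) h = 1:
  [9/10, -1/5, -1/10, -1/2] . (h_S0, h_S1, h_S2, h_S4) = 1
  [-1/5, 3/5, -1/10, -1/10] . (h_S0, h_S1, h_S2, h_S4) = 1
  [-1/5, -1/10, 3/5, -1/10] . (h_S0, h_S1, h_S2, h_S4) = 1
  [-1/5, -1/10, -1/5, 3/5] . (h_S0, h_S1, h_S2, h_S4) = 1

Solving yields:
  h_S0 = 80/11
  h_S1 = 70/11
  h_S2 = 70/11
  h_S4 = 80/11

Starting state is S2, so the expected hitting time is h_S2 = 70/11.

Answer: 70/11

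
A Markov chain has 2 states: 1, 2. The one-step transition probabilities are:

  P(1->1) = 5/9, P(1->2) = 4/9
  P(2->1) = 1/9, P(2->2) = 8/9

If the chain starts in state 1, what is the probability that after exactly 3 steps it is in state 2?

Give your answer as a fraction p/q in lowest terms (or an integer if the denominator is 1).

Answer: 532/729

Derivation:
Computing P^3 by repeated multiplication:
P^1 =
  1: [5/9, 4/9]
  2: [1/9, 8/9]
P^2 =
  1: [29/81, 52/81]
  2: [13/81, 68/81]
P^3 =
  1: [197/729, 532/729]
  2: [133/729, 596/729]

(P^3)[1 -> 2] = 532/729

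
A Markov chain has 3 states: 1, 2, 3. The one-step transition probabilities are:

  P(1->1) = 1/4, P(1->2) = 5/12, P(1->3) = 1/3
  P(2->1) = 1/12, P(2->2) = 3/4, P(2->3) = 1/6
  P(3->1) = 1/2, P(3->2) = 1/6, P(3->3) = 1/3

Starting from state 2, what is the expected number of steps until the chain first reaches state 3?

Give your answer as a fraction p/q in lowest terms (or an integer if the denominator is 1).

Answer: 60/11

Derivation:
Let h_i = expected steps to first reach 3 from state i.
Boundary: h_3 = 0.
First-step equations for the other states:
  h_1 = 1 + 1/4*h_1 + 5/12*h_2 + 1/3*h_3
  h_2 = 1 + 1/12*h_1 + 3/4*h_2 + 1/6*h_3

Substituting h_3 = 0 and rearranging gives the linear system (I - Q) h = 1:
  [3/4, -5/12] . (h_1, h_2) = 1
  [-1/12, 1/4] . (h_1, h_2) = 1

Solving yields:
  h_1 = 48/11
  h_2 = 60/11

Starting state is 2, so the expected hitting time is h_2 = 60/11.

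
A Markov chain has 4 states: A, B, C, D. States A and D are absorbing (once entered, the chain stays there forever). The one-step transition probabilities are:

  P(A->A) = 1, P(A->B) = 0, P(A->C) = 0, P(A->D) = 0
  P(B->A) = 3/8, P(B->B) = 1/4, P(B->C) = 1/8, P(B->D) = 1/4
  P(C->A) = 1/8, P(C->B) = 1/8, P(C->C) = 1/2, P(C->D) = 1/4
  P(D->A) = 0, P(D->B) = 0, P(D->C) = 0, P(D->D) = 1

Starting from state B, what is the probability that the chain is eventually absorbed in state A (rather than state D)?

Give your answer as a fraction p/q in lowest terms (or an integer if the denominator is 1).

Let a_i = P(absorbed in A | start in state i).
Boundary conditions: a_A = 1, a_D = 0.
For each transient state i, a_i = sum_j P(i->j) * a_j:
  a_B = 3/8*a_A + 1/4*a_B + 1/8*a_C + 1/4*a_D
  a_C = 1/8*a_A + 1/8*a_B + 1/2*a_C + 1/4*a_D

Substituting a_A = 1 and a_D = 0, rearrange to (I - Q) a = r where r[i] = P(i -> A):
  [3/4, -1/8] . (a_B, a_C) = 3/8
  [-1/8, 1/2] . (a_B, a_C) = 1/8

Solving yields:
  a_B = 13/23
  a_C = 9/23

Starting state is B, so the absorption probability is a_B = 13/23.

Answer: 13/23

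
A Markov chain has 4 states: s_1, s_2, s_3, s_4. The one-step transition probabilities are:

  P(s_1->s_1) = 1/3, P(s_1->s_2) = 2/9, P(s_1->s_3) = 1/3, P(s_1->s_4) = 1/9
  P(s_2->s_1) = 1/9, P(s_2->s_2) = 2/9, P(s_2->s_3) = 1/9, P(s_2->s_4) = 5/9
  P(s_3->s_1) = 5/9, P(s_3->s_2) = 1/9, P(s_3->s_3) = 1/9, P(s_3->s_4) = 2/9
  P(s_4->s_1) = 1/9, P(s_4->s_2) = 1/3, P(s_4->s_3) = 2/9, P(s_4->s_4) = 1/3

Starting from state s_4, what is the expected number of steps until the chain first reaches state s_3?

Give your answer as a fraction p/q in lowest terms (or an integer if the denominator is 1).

Answer: 63/13

Derivation:
Let h_i = expected steps to first reach s_3 from state i.
Boundary: h_s_3 = 0.
First-step equations for the other states:
  h_s_1 = 1 + 1/3*h_s_1 + 2/9*h_s_2 + 1/3*h_s_3 + 1/9*h_s_4
  h_s_2 = 1 + 1/9*h_s_1 + 2/9*h_s_2 + 1/9*h_s_3 + 5/9*h_s_4
  h_s_4 = 1 + 1/9*h_s_1 + 1/3*h_s_2 + 2/9*h_s_3 + 1/3*h_s_4

Substituting h_s_3 = 0 and rearranging gives the linear system (I - Q) h = 1:
  [2/3, -2/9, -1/9] . (h_s_1, h_s_2, h_s_4) = 1
  [-1/9, 7/9, -5/9] . (h_s_1, h_s_2, h_s_4) = 1
  [-1/9, -1/3, 2/3] . (h_s_1, h_s_2, h_s_4) = 1

Solving yields:
  h_s_1 = 531/130
  h_s_2 = 693/130
  h_s_4 = 63/13

Starting state is s_4, so the expected hitting time is h_s_4 = 63/13.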